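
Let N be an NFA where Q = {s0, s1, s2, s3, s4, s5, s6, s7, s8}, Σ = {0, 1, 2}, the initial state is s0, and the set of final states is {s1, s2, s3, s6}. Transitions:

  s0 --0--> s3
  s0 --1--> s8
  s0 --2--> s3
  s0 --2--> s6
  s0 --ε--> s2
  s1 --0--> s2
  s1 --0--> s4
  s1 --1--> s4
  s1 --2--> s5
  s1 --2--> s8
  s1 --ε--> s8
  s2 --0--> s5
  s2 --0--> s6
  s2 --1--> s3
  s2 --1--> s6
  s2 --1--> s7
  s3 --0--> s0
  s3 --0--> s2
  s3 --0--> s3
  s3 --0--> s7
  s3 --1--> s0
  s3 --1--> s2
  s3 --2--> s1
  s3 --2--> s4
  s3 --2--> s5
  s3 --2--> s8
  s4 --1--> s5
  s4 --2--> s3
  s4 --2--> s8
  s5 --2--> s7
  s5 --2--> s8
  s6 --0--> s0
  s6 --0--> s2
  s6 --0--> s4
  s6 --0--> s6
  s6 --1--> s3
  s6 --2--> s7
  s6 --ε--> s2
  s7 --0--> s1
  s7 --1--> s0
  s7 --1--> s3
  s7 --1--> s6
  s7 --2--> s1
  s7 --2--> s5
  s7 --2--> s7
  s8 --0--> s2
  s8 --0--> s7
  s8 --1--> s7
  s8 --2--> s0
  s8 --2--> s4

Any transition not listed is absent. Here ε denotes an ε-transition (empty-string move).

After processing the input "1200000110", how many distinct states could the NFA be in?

9

Start: ε-closure({s0}) = {s0, s2}.
Read '1': s0→{s8}, s2→{s3, s6, s7}; union {s3, s6, s7, s8}; ε-closure = {s2, s3, s6, s7, s8}.
Read '2': s2→∅, s3→{s1, s4, s5, s8}, s6→{s7}, s7→{s1, s5, s7}, s8→{s0, s4}; union {s0, s1, s4, s5, s7, s8}; ε-closure = {s0, s1, s2, s4, s5, s7, s8}.
Read '0': s0→{s3}, s1→{s2, s4}, s2→{s5, s6}, s4→∅, s5→∅, s7→{s1}, s8→{s2, s7}; union {s1, s2, s3, s4, s5, s6, s7}; ε-closure = {s1, s2, s3, s4, s5, s6, s7, s8}.
Read '0': s1→{s2, s4}, s2→{s5, s6}, s3→{s0, s2, s3, s7}, s4→∅, s5→∅, s6→{s0, s2, s4, s6}, s7→{s1}, s8→{s2, s7}; union {s0, s1, s2, s3, s4, s5, s6, s7}; ε-closure = {s0, s1, s2, s3, s4, s5, s6, s7, s8}.
Read '0': s0→{s3}, s1→{s2, s4}, s2→{s5, s6}, s3→{s0, s2, s3, s7}, s4→∅, s5→∅, s6→{s0, s2, s4, s6}, s7→{s1}, s8→{s2, s7}; union {s0, s1, s2, s3, s4, s5, s6, s7}; ε-closure = {s0, s1, s2, s3, s4, s5, s6, s7, s8}.
Read '0': s0→{s3}, s1→{s2, s4}, s2→{s5, s6}, s3→{s0, s2, s3, s7}, s4→∅, s5→∅, s6→{s0, s2, s4, s6}, s7→{s1}, s8→{s2, s7}; union {s0, s1, s2, s3, s4, s5, s6, s7}; ε-closure = {s0, s1, s2, s3, s4, s5, s6, s7, s8}.
Read '0': s0→{s3}, s1→{s2, s4}, s2→{s5, s6}, s3→{s0, s2, s3, s7}, s4→∅, s5→∅, s6→{s0, s2, s4, s6}, s7→{s1}, s8→{s2, s7}; union {s0, s1, s2, s3, s4, s5, s6, s7}; ε-closure = {s0, s1, s2, s3, s4, s5, s6, s7, s8}.
Read '1': s0→{s8}, s1→{s4}, s2→{s3, s6, s7}, s3→{s0, s2}, s4→{s5}, s5→∅, s6→{s3}, s7→{s0, s3, s6}, s8→{s7}; now {s0, s2, s3, s4, s5, s6, s7, s8}.
Read '1': s0→{s8}, s2→{s3, s6, s7}, s3→{s0, s2}, s4→{s5}, s5→∅, s6→{s3}, s7→{s0, s3, s6}, s8→{s7}; now {s0, s2, s3, s5, s6, s7, s8}.
Read '0': s0→{s3}, s2→{s5, s6}, s3→{s0, s2, s3, s7}, s5→∅, s6→{s0, s2, s4, s6}, s7→{s1}, s8→{s2, s7}; union {s0, s1, s2, s3, s4, s5, s6, s7}; ε-closure = {s0, s1, s2, s3, s4, s5, s6, s7, s8}.
That set has 9 states.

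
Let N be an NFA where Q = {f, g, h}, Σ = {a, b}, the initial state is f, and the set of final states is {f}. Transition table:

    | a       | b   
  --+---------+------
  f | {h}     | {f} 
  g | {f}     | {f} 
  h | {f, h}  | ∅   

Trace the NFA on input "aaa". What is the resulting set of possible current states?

{f, h}

Start in {f}.
Read 'a': {f} → {h}.
Read 'a': {h} → {f, h}.
Read 'a': {f, h} → {f, h}.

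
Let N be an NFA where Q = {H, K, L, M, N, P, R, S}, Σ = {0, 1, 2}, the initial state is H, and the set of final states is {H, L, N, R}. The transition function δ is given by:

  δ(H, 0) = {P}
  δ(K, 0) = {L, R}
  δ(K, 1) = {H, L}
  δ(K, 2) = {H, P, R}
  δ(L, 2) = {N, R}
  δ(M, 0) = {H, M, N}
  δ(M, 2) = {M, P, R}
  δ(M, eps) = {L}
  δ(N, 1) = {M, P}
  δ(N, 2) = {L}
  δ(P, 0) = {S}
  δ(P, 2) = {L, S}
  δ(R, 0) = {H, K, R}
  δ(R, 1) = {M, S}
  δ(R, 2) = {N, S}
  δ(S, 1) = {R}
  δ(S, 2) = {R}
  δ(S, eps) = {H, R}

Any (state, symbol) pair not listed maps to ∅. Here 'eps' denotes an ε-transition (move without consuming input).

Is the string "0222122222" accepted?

Yes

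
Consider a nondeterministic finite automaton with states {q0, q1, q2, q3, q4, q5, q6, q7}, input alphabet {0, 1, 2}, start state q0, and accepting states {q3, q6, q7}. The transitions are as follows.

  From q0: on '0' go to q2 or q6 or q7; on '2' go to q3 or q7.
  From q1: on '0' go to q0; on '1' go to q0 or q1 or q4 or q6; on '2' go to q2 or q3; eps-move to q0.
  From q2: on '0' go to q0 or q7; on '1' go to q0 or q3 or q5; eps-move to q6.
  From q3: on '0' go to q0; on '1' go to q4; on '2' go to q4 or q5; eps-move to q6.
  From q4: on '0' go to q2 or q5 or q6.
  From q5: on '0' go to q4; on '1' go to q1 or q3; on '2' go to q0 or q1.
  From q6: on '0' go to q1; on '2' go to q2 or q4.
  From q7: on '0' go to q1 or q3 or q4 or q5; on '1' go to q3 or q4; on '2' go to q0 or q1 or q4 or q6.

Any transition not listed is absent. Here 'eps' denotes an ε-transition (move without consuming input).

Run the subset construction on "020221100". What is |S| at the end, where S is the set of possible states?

8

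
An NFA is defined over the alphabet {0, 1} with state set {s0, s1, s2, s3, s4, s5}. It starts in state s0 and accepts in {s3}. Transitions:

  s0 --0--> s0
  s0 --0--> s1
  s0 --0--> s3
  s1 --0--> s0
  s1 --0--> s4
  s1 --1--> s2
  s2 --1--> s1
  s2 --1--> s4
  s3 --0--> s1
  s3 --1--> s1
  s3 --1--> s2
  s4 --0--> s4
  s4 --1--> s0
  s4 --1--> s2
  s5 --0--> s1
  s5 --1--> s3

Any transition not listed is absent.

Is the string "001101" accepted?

No

Start in {s0}.
Read '0': s0→{s0, s1, s3}; now {s0, s1, s3}.
Read '0': s0→{s0, s1, s3}, s1→{s0, s4}, s3→{s1}; now {s0, s1, s3, s4}.
Read '1': s0→∅, s1→{s2}, s3→{s1, s2}, s4→{s0, s2}; now {s0, s1, s2}.
Read '1': s0→∅, s1→{s2}, s2→{s1, s4}; now {s1, s2, s4}.
Read '0': s1→{s0, s4}, s2→∅, s4→{s4}; now {s0, s4}.
Read '1': s0→∅, s4→{s0, s2}; now {s0, s2}.
The final set {s0, s2} contains no accepting state.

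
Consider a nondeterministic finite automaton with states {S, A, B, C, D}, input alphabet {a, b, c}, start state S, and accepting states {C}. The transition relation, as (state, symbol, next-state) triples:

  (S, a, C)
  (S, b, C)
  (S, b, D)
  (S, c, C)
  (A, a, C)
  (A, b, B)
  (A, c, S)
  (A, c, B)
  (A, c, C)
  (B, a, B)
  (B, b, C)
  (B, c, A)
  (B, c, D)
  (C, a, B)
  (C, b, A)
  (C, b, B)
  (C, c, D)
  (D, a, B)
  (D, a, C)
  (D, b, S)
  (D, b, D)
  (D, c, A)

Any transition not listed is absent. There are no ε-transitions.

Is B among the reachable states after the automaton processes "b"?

No

Start in {S}.
Read 'b': S→{C, D}; now {C, D}.
State B is not in {C, D}.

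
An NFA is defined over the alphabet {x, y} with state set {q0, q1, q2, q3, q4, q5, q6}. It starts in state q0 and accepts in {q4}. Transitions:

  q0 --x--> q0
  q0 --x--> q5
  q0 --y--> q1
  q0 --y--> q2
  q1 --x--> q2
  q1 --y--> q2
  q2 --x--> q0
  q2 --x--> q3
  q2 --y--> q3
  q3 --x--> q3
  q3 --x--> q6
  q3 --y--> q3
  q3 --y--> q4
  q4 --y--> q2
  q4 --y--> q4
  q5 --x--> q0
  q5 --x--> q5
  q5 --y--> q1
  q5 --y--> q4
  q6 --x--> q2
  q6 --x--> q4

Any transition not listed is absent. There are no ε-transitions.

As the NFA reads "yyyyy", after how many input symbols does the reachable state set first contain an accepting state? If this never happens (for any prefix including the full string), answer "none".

3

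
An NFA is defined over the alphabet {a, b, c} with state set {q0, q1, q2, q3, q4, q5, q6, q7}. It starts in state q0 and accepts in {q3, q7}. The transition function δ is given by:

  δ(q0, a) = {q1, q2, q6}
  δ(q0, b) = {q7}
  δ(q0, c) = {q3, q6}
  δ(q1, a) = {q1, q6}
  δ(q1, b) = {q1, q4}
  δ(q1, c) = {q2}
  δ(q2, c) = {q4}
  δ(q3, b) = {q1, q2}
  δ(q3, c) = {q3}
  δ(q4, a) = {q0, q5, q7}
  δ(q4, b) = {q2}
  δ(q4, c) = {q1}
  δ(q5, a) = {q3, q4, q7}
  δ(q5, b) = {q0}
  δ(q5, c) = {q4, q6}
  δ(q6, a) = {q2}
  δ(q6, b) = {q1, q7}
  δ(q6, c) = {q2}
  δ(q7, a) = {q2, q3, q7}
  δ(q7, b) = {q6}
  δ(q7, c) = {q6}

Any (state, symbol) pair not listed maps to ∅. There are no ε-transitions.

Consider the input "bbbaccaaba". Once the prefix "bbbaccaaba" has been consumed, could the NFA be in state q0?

Start in {q0}.
Read 'b': {q0} → {q7}.
Read 'b': {q7} → {q6}.
Read 'b': {q6} → {q1, q7}.
Read 'a': {q1, q7} → {q1, q2, q3, q6, q7}.
Read 'c': {q1, q2, q3, q6, q7} → {q2, q3, q4, q6}.
Read 'c': {q2, q3, q4, q6} → {q1, q2, q3, q4}.
Read 'a': {q1, q2, q3, q4} → {q0, q1, q5, q6, q7}.
Read 'a': {q0, q1, q5, q6, q7} → {q1, q2, q3, q4, q6, q7}.
Read 'b': {q1, q2, q3, q4, q6, q7} → {q1, q2, q4, q6, q7}.
Read 'a': {q1, q2, q4, q6, q7} → {q0, q1, q2, q3, q5, q6, q7}.
State q0 is in {q0, q1, q2, q3, q5, q6, q7}.

Yes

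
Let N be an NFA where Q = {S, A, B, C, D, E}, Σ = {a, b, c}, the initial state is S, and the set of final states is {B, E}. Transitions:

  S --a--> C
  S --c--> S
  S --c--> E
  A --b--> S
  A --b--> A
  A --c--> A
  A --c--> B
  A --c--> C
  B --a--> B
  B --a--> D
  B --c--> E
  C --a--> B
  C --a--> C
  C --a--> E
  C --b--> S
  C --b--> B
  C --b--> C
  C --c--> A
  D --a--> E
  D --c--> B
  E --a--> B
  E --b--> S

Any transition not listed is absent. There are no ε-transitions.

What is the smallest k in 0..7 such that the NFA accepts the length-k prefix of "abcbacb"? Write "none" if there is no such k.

2

Start in {S}.
Read 'a': {S} → {C}.
Read 'b': {C} → {S, B, C}.
None of the earlier sets intersect F, but {S, B, C} does.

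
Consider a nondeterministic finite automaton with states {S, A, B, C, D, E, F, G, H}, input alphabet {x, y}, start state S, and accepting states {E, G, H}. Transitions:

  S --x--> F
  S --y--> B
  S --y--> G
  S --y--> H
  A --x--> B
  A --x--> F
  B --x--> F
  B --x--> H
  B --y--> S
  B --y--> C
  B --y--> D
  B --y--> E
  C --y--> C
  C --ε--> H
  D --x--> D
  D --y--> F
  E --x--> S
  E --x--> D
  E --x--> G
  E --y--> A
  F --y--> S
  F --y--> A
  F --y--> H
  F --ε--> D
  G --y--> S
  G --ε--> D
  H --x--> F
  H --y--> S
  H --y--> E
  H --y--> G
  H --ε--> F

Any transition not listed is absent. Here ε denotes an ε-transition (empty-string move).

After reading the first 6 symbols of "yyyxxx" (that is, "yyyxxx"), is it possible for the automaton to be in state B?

No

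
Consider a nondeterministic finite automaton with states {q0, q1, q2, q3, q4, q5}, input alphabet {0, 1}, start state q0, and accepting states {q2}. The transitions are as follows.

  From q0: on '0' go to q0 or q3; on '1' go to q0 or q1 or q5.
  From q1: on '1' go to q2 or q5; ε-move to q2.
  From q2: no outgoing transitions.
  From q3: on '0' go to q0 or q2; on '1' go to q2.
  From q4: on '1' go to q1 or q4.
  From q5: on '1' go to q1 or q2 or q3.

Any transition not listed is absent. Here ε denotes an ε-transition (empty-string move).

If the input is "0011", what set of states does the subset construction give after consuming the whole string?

Start in {q0}.
Read '0': q0→{q0, q3}; now {q0, q3}.
Read '0': q0→{q0, q3}, q3→{q0, q2}; now {q0, q2, q3}.
Read '1': q0→{q0, q1, q5}, q2→∅, q3→{q2}; now {q0, q1, q2, q5}.
Read '1': q0→{q0, q1, q5}, q1→{q2, q5}, q2→∅, q5→{q1, q2, q3}; now {q0, q1, q2, q3, q5}.

{q0, q1, q2, q3, q5}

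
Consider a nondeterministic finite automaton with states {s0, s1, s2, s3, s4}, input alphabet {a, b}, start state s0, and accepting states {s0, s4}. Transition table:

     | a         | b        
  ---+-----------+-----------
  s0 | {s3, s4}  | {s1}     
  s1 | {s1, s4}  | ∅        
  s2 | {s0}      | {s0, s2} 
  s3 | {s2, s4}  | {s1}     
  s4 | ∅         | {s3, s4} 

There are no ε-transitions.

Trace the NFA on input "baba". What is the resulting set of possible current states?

{s2, s4}

Start in {s0}.
Read 'b': s0→{s1}; now {s1}.
Read 'a': s1→{s1, s4}; now {s1, s4}.
Read 'b': s1→∅, s4→{s3, s4}; now {s3, s4}.
Read 'a': s3→{s2, s4}, s4→∅; now {s2, s4}.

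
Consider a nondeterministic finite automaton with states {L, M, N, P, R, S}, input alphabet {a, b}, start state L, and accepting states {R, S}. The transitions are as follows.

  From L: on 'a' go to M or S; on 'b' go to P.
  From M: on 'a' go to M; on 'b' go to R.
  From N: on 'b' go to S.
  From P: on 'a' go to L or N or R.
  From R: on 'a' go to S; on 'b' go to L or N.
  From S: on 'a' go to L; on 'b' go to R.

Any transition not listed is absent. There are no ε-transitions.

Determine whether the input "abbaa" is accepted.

No

Start in {L}.
Read 'a': L→{M, S}; now {M, S}.
Read 'b': M→{R}, S→{R}; now {R}.
Read 'b': R→{L, N}; now {L, N}.
Read 'a': L→{M, S}, N→∅; now {M, S}.
Read 'a': M→{M}, S→{L}; now {L, M}.
The final set {L, M} contains no accepting state.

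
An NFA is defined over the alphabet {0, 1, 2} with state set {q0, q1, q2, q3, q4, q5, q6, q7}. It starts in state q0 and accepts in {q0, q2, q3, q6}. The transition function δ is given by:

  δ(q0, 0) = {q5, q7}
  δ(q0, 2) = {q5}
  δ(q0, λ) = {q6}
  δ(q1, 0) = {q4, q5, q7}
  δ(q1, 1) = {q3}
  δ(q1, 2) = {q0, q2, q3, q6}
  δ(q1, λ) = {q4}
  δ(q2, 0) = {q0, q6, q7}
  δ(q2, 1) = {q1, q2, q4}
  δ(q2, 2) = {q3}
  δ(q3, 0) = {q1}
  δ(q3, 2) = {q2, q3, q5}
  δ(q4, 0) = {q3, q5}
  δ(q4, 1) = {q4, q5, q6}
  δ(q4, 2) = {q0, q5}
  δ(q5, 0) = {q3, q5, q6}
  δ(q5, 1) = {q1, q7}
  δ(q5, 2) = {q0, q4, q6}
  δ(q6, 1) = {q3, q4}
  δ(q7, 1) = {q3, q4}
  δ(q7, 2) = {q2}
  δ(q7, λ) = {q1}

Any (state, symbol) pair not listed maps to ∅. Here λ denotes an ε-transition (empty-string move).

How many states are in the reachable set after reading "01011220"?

7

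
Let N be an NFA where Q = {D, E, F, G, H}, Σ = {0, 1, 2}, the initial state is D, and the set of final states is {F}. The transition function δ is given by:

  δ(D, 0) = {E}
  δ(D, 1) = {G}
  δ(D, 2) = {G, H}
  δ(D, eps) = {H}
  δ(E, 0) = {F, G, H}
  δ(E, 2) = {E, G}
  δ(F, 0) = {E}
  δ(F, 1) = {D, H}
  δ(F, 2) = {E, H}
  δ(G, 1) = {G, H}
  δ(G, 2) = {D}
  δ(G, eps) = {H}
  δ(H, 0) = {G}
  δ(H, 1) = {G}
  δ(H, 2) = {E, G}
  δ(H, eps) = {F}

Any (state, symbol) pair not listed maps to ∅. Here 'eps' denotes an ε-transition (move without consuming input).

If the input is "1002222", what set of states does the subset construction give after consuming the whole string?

{D, E, F, G, H}

Start: ε-closure({D}) = {D, F, H}.
Read '1': D→{G}, F→{D, H}, H→{G}; union {D, G, H}; ε-closure = {D, F, G, H}.
Read '0': D→{E}, F→{E}, G→∅, H→{G}; union {E, G}; ε-closure = {E, F, G, H}.
Read '0': E→{F, G, H}, F→{E}, G→∅, H→{G}; now {E, F, G, H}.
Read '2': E→{E, G}, F→{E, H}, G→{D}, H→{E, G}; union {D, E, G, H}; ε-closure = {D, E, F, G, H}.
Read '2': D→{G, H}, E→{E, G}, F→{E, H}, G→{D}, H→{E, G}; union {D, E, G, H}; ε-closure = {D, E, F, G, H}.
Read '2': D→{G, H}, E→{E, G}, F→{E, H}, G→{D}, H→{E, G}; union {D, E, G, H}; ε-closure = {D, E, F, G, H}.
Read '2': D→{G, H}, E→{E, G}, F→{E, H}, G→{D}, H→{E, G}; union {D, E, G, H}; ε-closure = {D, E, F, G, H}.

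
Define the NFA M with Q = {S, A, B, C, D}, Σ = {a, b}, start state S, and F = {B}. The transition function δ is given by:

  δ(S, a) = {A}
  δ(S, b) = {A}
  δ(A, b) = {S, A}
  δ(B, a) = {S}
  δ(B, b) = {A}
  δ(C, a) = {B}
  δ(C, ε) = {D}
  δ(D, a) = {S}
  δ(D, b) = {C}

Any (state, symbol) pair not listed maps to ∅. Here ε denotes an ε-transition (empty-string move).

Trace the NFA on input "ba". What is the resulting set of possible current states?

∅

Start in {S}.
Read 'b': {S} → {A}.
Read 'a': {A} → ∅.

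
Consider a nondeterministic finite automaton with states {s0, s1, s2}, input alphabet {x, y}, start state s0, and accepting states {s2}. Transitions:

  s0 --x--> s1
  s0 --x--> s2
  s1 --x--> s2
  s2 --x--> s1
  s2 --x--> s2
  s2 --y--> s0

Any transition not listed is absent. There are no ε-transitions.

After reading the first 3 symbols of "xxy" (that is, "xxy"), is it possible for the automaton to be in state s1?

Start in {s0}.
Read 'x': s0→{s1, s2}; now {s1, s2}.
Read 'x': s1→{s2}, s2→{s1, s2}; now {s1, s2}.
Read 'y': s1→∅, s2→{s0}; now {s0}.
State s1 is not in {s0}.

No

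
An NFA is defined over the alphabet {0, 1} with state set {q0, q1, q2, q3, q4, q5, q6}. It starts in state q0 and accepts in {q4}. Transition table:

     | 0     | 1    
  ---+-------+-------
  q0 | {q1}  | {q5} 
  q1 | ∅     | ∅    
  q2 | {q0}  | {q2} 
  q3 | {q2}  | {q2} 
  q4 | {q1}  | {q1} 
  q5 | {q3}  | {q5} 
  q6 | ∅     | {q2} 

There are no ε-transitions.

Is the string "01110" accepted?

Start in {q0}.
Read '0': q0→{q1}; now {q1}.
Read '1': q1→∅; now ∅.
The set is empty and remains empty for the remaining 3 symbols.
The final set ∅ contains no accepting state.

No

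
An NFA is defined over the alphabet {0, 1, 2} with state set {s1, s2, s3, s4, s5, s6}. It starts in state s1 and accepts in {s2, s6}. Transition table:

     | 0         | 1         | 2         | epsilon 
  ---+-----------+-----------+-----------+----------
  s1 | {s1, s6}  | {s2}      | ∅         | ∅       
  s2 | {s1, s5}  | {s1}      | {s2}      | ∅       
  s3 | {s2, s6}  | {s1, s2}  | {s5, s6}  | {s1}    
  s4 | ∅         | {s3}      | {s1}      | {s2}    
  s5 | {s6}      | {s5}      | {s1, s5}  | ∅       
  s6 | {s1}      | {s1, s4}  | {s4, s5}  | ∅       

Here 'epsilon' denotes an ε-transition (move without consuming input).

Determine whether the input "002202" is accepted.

Yes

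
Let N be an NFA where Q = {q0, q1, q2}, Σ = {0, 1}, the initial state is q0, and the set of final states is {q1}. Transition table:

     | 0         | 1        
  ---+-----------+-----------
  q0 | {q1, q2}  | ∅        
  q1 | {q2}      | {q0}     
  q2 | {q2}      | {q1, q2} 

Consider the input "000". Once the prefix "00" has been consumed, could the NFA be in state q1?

No

Start in {q0}.
Read '0': q0→{q1, q2}; now {q1, q2}.
Read '0': q1→{q2}, q2→{q2}; now {q2}.
State q1 is not in {q2}.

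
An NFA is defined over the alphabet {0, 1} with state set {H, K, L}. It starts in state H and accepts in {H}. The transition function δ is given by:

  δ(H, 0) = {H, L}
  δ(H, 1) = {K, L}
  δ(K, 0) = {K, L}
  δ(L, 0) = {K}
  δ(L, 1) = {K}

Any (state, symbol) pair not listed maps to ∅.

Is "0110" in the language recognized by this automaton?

Start in {H}.
Read '0': H→{H, L}; now {H, L}.
Read '1': H→{K, L}, L→{K}; now {K, L}.
Read '1': K→∅, L→{K}; now {K}.
Read '0': K→{K, L}; now {K, L}.
The final set {K, L} contains no accepting state.

No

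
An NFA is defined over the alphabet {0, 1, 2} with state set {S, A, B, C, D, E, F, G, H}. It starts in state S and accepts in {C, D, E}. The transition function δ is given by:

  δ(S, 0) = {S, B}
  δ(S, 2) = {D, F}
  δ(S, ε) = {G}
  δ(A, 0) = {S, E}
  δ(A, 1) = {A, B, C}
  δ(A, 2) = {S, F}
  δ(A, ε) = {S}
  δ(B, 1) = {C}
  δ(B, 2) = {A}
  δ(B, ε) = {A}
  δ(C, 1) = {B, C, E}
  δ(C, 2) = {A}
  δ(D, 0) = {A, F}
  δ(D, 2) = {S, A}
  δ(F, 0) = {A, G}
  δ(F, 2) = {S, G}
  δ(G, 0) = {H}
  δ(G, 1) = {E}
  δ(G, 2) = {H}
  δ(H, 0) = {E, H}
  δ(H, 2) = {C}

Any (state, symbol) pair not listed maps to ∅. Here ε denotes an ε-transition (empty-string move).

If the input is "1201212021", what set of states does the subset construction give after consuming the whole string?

Start: ε-closure({S}) = {S, G}.
Read '1': S→∅, G→{E}; now {E}.
Read '2': E→∅; now ∅.
The set is empty and remains empty for the remaining 8 symbols.

∅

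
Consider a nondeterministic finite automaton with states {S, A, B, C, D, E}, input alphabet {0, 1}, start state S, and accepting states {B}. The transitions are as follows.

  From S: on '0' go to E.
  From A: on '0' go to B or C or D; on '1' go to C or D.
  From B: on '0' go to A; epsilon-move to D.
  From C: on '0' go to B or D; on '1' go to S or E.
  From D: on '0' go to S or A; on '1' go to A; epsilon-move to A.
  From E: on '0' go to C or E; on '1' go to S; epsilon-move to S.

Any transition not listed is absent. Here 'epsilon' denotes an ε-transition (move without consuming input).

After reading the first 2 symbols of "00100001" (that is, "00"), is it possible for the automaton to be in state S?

Yes

Start in {S}.
Read '0': S→{E}; union {E}; ε-closure = {S, E}.
Read '0': S→{E}, E→{C, E}; union {C, E}; ε-closure = {S, C, E}.
State S is in {S, C, E}.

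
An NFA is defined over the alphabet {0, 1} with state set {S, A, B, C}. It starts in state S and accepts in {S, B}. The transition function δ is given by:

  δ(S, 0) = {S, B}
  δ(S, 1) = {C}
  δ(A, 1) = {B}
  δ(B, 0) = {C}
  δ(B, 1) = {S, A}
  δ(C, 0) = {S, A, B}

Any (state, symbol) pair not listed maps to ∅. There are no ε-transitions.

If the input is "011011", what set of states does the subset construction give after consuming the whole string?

Start in {S}.
Read '0': S→{S, B}; now {S, B}.
Read '1': S→{C}, B→{S, A}; now {S, A, C}.
Read '1': S→{C}, A→{B}, C→∅; now {B, C}.
Read '0': B→{C}, C→{S, A, B}; now {S, A, B, C}.
Read '1': S→{C}, A→{B}, B→{S, A}, C→∅; now {S, A, B, C}.
Read '1': S→{C}, A→{B}, B→{S, A}, C→∅; now {S, A, B, C}.

{S, A, B, C}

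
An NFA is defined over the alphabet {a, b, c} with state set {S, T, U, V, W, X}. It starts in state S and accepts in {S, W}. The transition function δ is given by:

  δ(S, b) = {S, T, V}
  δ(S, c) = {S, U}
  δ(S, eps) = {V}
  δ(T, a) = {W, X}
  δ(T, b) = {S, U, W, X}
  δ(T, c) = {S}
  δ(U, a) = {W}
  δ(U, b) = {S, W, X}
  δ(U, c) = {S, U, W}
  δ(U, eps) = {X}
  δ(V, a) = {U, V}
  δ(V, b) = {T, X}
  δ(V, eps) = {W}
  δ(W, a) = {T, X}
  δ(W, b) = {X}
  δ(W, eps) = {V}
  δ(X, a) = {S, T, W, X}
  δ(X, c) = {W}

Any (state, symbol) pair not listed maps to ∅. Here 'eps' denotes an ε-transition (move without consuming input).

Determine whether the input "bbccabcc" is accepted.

Start: ε-closure({S}) = {S, V, W}.
Read 'b': {S, V, W} → {S, T, V, W, X}.
Read 'b': {S, T, V, W, X} → {S, T, U, V, W, X}.
Read 'c': {S, T, U, V, W, X} → {S, U, V, W, X}.
Read 'c': {S, U, V, W, X} → {S, U, V, W, X}.
Read 'a': {S, U, V, W, X} → {S, T, U, V, W, X}.
Read 'b': {S, T, U, V, W, X} → {S, T, U, V, W, X}.
Read 'c': {S, T, U, V, W, X} → {S, U, V, W, X}.
Read 'c': {S, U, V, W, X} → {S, U, V, W, X}.
The final set {S, U, V, W, X} contains the accepting states S, W.

Yes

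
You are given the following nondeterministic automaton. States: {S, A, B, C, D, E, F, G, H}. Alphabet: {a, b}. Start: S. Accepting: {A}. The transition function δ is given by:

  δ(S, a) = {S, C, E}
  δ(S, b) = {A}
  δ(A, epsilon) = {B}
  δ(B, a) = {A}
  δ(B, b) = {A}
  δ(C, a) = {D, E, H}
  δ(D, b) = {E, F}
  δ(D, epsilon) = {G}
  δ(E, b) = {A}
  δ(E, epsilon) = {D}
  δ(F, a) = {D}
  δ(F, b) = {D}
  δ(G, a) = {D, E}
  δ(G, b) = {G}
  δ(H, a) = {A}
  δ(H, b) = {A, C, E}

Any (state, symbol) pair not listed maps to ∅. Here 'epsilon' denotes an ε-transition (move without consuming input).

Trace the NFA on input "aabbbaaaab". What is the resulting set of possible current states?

{A, B, D, E, F, G}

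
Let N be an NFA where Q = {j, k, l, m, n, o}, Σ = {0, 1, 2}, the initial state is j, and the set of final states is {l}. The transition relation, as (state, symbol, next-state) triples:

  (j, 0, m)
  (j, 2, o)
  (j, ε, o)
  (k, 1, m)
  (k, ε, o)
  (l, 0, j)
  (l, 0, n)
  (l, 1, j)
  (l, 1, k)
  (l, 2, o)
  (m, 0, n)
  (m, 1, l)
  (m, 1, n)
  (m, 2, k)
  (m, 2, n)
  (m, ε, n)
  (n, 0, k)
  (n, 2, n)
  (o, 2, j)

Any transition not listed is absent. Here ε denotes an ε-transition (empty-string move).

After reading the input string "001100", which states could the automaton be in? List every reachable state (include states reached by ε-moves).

{k, m, n, o}

Start: ε-closure({j}) = {j, o}.
Read '0': j→{m}, o→∅; union {m}; ε-closure = {m, n}.
Read '0': m→{n}, n→{k}; union {k, n}; ε-closure = {k, n, o}.
Read '1': k→{m}, n→∅, o→∅; union {m}; ε-closure = {m, n}.
Read '1': m→{l, n}, n→∅; now {l, n}.
Read '0': l→{j, n}, n→{k}; union {j, k, n}; ε-closure = {j, k, n, o}.
Read '0': j→{m}, k→∅, n→{k}, o→∅; union {k, m}; ε-closure = {k, m, n, o}.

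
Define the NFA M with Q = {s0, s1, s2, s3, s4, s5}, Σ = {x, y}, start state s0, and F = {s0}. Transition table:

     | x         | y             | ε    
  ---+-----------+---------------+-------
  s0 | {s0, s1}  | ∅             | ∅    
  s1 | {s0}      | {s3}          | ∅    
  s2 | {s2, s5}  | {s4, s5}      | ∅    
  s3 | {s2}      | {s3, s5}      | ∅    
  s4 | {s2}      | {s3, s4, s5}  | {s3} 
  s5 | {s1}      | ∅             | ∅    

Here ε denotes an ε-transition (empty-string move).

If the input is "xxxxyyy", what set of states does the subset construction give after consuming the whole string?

Start in {s0}.
Read 'x': s0→{s0, s1}; now {s0, s1}.
Read 'x': s0→{s0, s1}, s1→{s0}; now {s0, s1}.
Read 'x': s0→{s0, s1}, s1→{s0}; now {s0, s1}.
Read 'x': s0→{s0, s1}, s1→{s0}; now {s0, s1}.
Read 'y': s0→∅, s1→{s3}; now {s3}.
Read 'y': s3→{s3, s5}; now {s3, s5}.
Read 'y': s3→{s3, s5}, s5→∅; now {s3, s5}.

{s3, s5}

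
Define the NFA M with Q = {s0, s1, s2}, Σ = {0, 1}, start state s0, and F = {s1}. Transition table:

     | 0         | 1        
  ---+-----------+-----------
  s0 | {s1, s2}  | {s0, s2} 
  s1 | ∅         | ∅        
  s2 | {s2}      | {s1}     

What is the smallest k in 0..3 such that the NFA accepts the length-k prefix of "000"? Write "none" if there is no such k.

1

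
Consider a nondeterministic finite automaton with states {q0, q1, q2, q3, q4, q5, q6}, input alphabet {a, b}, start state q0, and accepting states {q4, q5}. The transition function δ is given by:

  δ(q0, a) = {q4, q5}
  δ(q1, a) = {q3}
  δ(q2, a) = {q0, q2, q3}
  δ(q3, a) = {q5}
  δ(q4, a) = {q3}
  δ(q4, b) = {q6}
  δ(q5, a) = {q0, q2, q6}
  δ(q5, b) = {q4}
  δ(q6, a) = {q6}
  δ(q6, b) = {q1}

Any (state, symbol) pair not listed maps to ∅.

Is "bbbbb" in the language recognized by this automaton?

Start in {q0}.
Read 'b': {q0} → ∅.
The set is empty and remains empty for the remaining 4 symbols.
The final set ∅ contains no accepting state.

No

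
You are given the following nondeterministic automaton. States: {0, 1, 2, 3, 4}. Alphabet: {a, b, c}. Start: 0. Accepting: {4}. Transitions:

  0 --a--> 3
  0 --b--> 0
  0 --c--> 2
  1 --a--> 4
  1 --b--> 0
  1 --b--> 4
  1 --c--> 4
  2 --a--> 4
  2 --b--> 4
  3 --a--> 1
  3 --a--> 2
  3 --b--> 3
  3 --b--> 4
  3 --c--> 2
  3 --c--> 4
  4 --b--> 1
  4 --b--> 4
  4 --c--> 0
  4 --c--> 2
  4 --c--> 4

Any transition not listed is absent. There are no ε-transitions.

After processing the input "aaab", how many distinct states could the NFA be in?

Start in {0}.
Read 'a': {0} → {3}.
Read 'a': {3} → {1, 2}.
Read 'a': {1, 2} → {4}.
Read 'b': {4} → {1, 4}.
That set has 2 states.

2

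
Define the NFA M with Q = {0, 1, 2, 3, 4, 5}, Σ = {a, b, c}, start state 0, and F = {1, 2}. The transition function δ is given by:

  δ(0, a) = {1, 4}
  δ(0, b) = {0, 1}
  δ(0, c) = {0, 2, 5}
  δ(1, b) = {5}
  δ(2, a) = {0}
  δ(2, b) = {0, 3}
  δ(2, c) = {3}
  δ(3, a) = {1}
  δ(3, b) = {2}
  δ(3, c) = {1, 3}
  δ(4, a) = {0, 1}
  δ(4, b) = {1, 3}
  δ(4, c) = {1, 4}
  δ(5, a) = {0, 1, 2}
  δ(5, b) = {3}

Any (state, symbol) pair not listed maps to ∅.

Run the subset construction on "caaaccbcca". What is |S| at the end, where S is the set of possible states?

4

Start in {0}.
Read 'c': 0→{0, 2, 5}; now {0, 2, 5}.
Read 'a': 0→{1, 4}, 2→{0}, 5→{0, 1, 2}; now {0, 1, 2, 4}.
Read 'a': 0→{1, 4}, 1→∅, 2→{0}, 4→{0, 1}; now {0, 1, 4}.
Read 'a': 0→{1, 4}, 1→∅, 4→{0, 1}; now {0, 1, 4}.
Read 'c': 0→{0, 2, 5}, 1→∅, 4→{1, 4}; now {0, 1, 2, 4, 5}.
Read 'c': 0→{0, 2, 5}, 1→∅, 2→{3}, 4→{1, 4}, 5→∅; now {0, 1, 2, 3, 4, 5}.
Read 'b': 0→{0, 1}, 1→{5}, 2→{0, 3}, 3→{2}, 4→{1, 3}, 5→{3}; now {0, 1, 2, 3, 5}.
Read 'c': 0→{0, 2, 5}, 1→∅, 2→{3}, 3→{1, 3}, 5→∅; now {0, 1, 2, 3, 5}.
Read 'c': 0→{0, 2, 5}, 1→∅, 2→{3}, 3→{1, 3}, 5→∅; now {0, 1, 2, 3, 5}.
Read 'a': 0→{1, 4}, 1→∅, 2→{0}, 3→{1}, 5→{0, 1, 2}; now {0, 1, 2, 4}.
That set has 4 states.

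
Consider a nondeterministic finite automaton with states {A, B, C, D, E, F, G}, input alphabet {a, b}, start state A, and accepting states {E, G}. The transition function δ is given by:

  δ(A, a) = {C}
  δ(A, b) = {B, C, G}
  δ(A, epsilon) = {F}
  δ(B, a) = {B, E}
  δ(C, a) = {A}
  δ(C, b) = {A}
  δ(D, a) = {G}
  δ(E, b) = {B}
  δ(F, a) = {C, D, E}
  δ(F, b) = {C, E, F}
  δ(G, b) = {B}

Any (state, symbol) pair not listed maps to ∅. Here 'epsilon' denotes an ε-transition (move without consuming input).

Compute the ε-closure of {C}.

{C}

Begin with {C}.
No ε-moves leave this set, so the closure equals the set itself.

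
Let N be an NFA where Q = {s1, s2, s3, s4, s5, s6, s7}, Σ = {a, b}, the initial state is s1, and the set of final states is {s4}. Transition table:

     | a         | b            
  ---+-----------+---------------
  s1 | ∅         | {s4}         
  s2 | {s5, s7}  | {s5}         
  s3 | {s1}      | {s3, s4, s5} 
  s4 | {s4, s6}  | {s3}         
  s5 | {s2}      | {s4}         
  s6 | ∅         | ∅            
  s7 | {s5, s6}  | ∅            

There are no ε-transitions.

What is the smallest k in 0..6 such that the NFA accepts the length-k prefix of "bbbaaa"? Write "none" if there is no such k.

1

Start in {s1}.
Read 'b': s1→{s4}; now {s4}.
None of the earlier sets intersect F, but {s4} does.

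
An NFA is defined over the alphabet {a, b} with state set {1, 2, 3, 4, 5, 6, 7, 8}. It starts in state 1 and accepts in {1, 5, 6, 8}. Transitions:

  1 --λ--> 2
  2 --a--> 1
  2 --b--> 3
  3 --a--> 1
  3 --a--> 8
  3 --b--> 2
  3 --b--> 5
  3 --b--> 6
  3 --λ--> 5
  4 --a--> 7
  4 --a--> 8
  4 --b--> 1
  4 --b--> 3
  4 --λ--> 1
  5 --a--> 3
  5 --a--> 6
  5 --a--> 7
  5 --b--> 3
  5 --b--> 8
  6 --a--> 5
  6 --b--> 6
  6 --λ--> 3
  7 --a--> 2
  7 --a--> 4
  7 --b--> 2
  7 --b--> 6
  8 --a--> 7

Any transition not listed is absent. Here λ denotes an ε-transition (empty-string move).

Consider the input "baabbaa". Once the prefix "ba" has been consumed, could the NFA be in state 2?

Yes

Start: ε-closure({1}) = {1, 2}.
Read 'b': 1→∅, 2→{3}; union {3}; ε-closure = {3, 5}.
Read 'a': 3→{1, 8}, 5→{3, 6, 7}; union {1, 3, 6, 7, 8}; ε-closure = {1, 2, 3, 5, 6, 7, 8}.
State 2 is in {1, 2, 3, 5, 6, 7, 8}.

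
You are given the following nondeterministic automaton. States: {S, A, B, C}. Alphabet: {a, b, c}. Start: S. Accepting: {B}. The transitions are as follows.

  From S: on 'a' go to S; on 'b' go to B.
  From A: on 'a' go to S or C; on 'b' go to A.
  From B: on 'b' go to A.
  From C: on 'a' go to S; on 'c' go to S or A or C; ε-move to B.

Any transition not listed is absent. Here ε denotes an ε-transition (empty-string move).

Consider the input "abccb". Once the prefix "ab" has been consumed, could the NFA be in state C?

No

Start in {S}.
Read 'a': {S} → {S}.
Read 'b': {S} → {B}.
State C is not in {B}.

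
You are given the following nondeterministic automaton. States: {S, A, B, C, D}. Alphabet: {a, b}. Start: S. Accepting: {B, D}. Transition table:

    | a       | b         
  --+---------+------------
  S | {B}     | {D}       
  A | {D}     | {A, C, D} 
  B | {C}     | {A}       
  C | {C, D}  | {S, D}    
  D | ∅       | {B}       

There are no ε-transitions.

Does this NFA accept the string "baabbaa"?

Start in {S}.
Read 'b': S→{D}; now {D}.
Read 'a': D→∅; now ∅.
The set is empty and remains empty for the remaining 5 symbols.
The final set ∅ contains no accepting state.

No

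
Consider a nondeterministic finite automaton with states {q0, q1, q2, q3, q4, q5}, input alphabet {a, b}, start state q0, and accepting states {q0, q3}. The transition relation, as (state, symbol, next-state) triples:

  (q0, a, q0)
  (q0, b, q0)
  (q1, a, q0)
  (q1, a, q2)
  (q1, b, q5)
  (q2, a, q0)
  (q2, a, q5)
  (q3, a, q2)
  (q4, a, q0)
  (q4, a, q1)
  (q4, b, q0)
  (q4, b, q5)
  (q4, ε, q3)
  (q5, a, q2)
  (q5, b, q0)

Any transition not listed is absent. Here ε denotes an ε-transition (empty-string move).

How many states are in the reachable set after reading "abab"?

Start in {q0}.
Read 'a': q0→{q0}; now {q0}.
Read 'b': q0→{q0}; now {q0}.
Read 'a': q0→{q0}; now {q0}.
Read 'b': q0→{q0}; now {q0}.
That set has 1 state.

1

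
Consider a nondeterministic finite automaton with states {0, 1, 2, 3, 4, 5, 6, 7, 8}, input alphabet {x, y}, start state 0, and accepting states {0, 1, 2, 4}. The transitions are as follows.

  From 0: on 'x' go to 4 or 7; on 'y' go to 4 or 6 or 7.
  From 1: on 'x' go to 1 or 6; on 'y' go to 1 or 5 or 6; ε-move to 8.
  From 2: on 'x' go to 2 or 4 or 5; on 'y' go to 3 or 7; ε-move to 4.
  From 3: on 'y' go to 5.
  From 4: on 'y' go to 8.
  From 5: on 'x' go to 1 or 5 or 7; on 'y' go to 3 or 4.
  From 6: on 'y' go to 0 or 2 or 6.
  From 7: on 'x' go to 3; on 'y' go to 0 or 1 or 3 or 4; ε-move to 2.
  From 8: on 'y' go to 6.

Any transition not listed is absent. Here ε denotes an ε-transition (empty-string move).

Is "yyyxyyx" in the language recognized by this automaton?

Yes

Start in {0}.
Read 'y': 0→{4, 6, 7}; union {4, 6, 7}; ε-closure = {2, 4, 6, 7}.
Read 'y': 2→{3, 7}, 4→{8}, 6→{0, 2, 6}, 7→{0, 1, 3, 4}; now {0, 1, 2, 3, 4, 6, 7, 8}.
Read 'y': 0→{4, 6, 7}, 1→{1, 5, 6}, 2→{3, 7}, 3→{5}, 4→{8}, 6→{0, 2, 6}, 7→{0, 1, 3, 4}, 8→{6}; now {0, 1, 2, 3, 4, 5, 6, 7, 8}.
Read 'x': 0→{4, 7}, 1→{1, 6}, 2→{2, 4, 5}, 3→∅, 4→∅, 5→{1, 5, 7}, 6→∅, 7→{3}, 8→∅; union {1, 2, 3, 4, 5, 6, 7}; ε-closure = {1, 2, 3, 4, 5, 6, 7, 8}.
Read 'y': 1→{1, 5, 6}, 2→{3, 7}, 3→{5}, 4→{8}, 5→{3, 4}, 6→{0, 2, 6}, 7→{0, 1, 3, 4}, 8→{6}; now {0, 1, 2, 3, 4, 5, 6, 7, 8}.
Read 'y': 0→{4, 6, 7}, 1→{1, 5, 6}, 2→{3, 7}, 3→{5}, 4→{8}, 5→{3, 4}, 6→{0, 2, 6}, 7→{0, 1, 3, 4}, 8→{6}; now {0, 1, 2, 3, 4, 5, 6, 7, 8}.
Read 'x': 0→{4, 7}, 1→{1, 6}, 2→{2, 4, 5}, 3→∅, 4→∅, 5→{1, 5, 7}, 6→∅, 7→{3}, 8→∅; union {1, 2, 3, 4, 5, 6, 7}; ε-closure = {1, 2, 3, 4, 5, 6, 7, 8}.
The final set {1, 2, 3, 4, 5, 6, 7, 8} contains the accepting states 1, 2, 4.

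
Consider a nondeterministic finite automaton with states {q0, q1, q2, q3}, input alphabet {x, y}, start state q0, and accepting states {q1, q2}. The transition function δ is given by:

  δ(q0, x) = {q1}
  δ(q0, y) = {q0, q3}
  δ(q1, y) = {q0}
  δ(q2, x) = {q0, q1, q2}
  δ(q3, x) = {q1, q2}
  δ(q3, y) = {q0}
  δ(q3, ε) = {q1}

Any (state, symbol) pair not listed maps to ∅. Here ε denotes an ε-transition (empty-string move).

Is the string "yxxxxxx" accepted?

Start in {q0}.
Read 'y': {q0} → {q0, q1, q3}.
Read 'x': {q0, q1, q3} → {q1, q2}.
Read 'x': {q1, q2} → {q0, q1, q2}.
Read 'x': {q0, q1, q2} → {q0, q1, q2}.
Read 'x': {q0, q1, q2} → {q0, q1, q2}.
Read 'x': {q0, q1, q2} → {q0, q1, q2}.
Read 'x': {q0, q1, q2} → {q0, q1, q2}.
The final set {q0, q1, q2} contains the accepting states q1, q2.

Yes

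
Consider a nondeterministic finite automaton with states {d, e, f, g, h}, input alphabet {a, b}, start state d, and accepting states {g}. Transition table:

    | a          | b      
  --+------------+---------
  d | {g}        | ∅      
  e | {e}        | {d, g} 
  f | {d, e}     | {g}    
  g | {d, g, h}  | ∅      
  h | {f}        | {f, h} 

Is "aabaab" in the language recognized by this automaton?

Yes

Start in {d}.
Read 'a': d→{g}; now {g}.
Read 'a': g→{d, g, h}; now {d, g, h}.
Read 'b': d→∅, g→∅, h→{f, h}; now {f, h}.
Read 'a': f→{d, e}, h→{f}; now {d, e, f}.
Read 'a': d→{g}, e→{e}, f→{d, e}; now {d, e, g}.
Read 'b': d→∅, e→{d, g}, g→∅; now {d, g}.
The final set {d, g} contains the accepting state g.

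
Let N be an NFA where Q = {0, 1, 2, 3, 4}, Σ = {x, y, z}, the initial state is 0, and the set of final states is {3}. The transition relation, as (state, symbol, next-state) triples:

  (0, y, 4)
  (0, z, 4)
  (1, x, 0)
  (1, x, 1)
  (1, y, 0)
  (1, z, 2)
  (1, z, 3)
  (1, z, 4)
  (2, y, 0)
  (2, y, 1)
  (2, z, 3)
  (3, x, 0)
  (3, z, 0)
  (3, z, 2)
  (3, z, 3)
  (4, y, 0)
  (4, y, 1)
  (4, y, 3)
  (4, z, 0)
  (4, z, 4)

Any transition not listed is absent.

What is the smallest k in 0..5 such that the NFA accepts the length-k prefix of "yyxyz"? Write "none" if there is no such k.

2

Start in {0}.
Read 'y': 0→{4}; now {4}.
Read 'y': 4→{0, 1, 3}; now {0, 1, 3}.
None of the earlier sets intersect F, but {0, 1, 3} does.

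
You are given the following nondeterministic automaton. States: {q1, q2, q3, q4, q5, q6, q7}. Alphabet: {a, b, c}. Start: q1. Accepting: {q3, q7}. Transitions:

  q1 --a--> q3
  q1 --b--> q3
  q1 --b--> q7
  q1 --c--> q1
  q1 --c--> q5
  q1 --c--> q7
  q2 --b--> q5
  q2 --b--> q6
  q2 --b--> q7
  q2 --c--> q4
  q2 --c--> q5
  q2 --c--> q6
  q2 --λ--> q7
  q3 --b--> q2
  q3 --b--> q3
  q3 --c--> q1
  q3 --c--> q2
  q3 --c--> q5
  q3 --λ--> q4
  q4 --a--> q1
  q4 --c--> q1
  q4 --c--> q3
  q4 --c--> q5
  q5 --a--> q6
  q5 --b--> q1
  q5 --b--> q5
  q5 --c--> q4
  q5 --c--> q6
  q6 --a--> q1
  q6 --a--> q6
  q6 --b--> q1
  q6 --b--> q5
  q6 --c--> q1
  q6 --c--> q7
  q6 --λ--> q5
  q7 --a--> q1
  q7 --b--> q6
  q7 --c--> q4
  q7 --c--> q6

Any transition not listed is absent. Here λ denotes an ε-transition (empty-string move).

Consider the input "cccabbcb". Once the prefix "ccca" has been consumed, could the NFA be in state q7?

No

Start in {q1}.
Read 'c': {q1} → {q1, q5, q7}.
Read 'c': {q1, q5, q7} → {q1, q4, q5, q6, q7}.
Read 'c': {q1, q4, q5, q6, q7} → {q1, q3, q4, q5, q6, q7}.
Read 'a': {q1, q3, q4, q5, q6, q7} → {q1, q3, q4, q5, q6}.
State q7 is not in {q1, q3, q4, q5, q6}.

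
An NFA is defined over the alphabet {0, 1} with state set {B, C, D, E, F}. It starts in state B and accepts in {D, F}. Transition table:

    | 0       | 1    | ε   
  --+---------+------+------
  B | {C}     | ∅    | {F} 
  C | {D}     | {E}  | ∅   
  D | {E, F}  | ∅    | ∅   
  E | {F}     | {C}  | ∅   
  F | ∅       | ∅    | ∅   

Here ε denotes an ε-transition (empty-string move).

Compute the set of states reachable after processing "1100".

Start: ε-closure({B}) = {B, F}.
Read '1': {B, F} → ∅.
The set is empty and remains empty for the remaining 3 symbols.

∅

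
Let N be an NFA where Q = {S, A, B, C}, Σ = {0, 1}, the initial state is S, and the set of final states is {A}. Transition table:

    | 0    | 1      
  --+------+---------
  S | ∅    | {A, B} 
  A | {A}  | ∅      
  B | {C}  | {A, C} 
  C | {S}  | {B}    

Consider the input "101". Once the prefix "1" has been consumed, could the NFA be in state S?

Start in {S}.
Read '1': S→{A, B}; now {A, B}.
State S is not in {A, B}.

No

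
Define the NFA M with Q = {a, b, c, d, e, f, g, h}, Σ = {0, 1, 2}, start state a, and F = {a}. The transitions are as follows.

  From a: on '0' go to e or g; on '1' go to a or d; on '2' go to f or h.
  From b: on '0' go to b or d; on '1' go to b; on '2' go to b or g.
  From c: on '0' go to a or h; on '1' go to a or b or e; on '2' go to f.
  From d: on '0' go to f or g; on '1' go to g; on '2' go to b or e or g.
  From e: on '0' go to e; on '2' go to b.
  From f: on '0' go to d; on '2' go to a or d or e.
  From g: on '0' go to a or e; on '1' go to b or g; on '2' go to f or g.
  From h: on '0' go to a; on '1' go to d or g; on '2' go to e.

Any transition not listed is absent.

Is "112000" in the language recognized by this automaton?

Start in {a}.
Read '1': {a} → {a, d}.
Read '1': {a, d} → {a, d, g}.
Read '2': {a, d, g} → {b, e, f, g, h}.
Read '0': {b, e, f, g, h} → {a, b, d, e}.
Read '0': {a, b, d, e} → {b, d, e, f, g}.
Read '0': {b, d, e, f, g} → {a, b, d, e, f, g}.
The final set {a, b, d, e, f, g} contains the accepting state a.

Yes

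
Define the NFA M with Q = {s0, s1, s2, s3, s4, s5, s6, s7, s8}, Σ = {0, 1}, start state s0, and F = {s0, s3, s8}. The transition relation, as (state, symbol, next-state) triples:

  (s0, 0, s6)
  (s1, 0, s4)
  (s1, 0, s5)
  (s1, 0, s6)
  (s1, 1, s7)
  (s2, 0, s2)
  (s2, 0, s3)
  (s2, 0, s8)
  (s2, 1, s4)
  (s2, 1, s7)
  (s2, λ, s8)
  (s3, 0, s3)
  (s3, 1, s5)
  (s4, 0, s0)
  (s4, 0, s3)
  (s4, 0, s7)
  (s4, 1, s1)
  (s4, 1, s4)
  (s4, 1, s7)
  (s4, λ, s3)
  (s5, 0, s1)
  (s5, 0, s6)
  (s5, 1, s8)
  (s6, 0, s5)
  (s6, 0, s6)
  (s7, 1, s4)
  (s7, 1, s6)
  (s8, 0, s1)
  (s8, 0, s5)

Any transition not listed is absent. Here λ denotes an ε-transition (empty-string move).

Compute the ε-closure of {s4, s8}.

{s3, s4, s8}

Begin with {s4, s8}.
ε-move s4 → s3; add s3.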